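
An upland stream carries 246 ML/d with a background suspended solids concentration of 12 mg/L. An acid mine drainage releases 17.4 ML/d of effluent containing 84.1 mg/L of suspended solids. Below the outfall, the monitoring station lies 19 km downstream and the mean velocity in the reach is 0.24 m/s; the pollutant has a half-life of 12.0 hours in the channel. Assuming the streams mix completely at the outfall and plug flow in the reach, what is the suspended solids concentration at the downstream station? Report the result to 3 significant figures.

Flow-weighted average: C = (246.0·12.00 + 17.40·84.10) / 263.4 = 4415/263.4 = 16.76 mg/L.
Travel time t = 19·1000 / 0.24 = 79170 s = 21.99 h.
Half-life 12.0 h → k = ln 2 / 12.0 = 0.05776 h⁻¹ = 1.386 d⁻¹.
Decay over the reach: 16.76·exp(−kt) = 16.76·0.2808 = 4.706 mg/L.

4.71 mg/L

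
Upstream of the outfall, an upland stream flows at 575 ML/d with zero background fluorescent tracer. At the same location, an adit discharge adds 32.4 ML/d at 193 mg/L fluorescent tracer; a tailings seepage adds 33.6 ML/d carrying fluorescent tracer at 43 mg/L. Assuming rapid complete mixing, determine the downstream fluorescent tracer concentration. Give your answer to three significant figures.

Conservation of mass: C = (575.0·0 + 32.40·193.0 + 33.60·43.00) / 641.0 = 7698/641.0 = 12.01 mg/L.

12.0 mg/L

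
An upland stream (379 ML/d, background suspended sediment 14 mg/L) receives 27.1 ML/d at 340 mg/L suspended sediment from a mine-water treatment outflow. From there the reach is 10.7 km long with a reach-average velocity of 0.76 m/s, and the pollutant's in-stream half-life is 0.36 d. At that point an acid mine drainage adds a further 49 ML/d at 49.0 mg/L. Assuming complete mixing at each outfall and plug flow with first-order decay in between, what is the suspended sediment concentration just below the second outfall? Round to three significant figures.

28.6 mg/L

Mixed concentration C = ΣQC/ΣQ = (379.0·14.00 + 27.10·340.0) / 406.1 = 14520/406.1 = 35.75 mg/L; combined flow 406.1 ML/d.
Travel time t = 10.7·1000 / 0.76 = 14080 s = 3.911 h.
Half-life 0.36 d → k = ln 2 / 0.36 = 1.925 d⁻¹.
Applying C = C₀e^(−kt): 35.75 × 0.7307 = 26.13 mg/L.
At the second outfall, C = (406.1·26.13 + 49.00·49.00) / (406.1 + 49.00) = 28.59 mg/L.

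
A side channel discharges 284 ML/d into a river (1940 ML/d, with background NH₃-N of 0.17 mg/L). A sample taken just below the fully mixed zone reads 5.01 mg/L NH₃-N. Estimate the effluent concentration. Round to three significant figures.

38.1 mg/L

Mass balance: 1940·0.1700 + 284.0·Cₑ = 2224·5.010
→ Cₑ = (2224·5.010 − 1940·0.1700) / 284.0 = 38.07 mg/L.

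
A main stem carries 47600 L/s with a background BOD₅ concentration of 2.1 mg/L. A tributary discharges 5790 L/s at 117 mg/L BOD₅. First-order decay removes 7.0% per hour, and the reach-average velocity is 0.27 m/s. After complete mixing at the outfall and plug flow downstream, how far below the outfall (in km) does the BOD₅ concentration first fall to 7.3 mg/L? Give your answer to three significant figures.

Mass balance: C = (47600·2.100 + 5790·117.0) / 53390 = 777400/53390 = 14.56 mg/L.
7.0%/h lost → k = −ln(1 − 0.07) = 0.07257 h⁻¹.
Set 14.56·exp(−k·t) = 7.3 → t = ln(14.56/7.3)/k = 34250 s = 9.514 h.
Distance = v·t = 0.27·34250 = 9248 m = 9.248 km.

9.25 km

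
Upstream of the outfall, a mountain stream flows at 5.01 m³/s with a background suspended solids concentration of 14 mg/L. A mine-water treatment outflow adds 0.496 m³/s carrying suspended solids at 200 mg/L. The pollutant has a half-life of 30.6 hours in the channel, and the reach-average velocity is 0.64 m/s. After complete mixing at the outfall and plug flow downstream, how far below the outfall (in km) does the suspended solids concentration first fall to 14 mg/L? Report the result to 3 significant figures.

Mass balance: C = (5.010·14.00 + 0.4960·200.0) / 5.506 = 169.3/5.506 = 30.76 mg/L.
Half-life 30.6 h → k = ln 2 / 30.6 = 0.02265 h⁻¹ = 0.5436 d⁻¹.
Set 30.76·exp(−k·t) = 14 → t = ln(30.76/14)/k = 125100 s = 34.74 h.
Distance = v·t = 0.64·125100 = 80050 m = 80.05 km.

80.0 km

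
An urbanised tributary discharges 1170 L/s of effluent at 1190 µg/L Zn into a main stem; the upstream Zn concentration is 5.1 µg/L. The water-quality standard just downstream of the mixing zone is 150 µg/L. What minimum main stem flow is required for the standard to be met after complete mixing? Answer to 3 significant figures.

8400 L/s

Set C_mix = 150: (Q·5.100 + 1170·1190) / (Q + 1170) = 150
→ Q = 1170·(1190 − 150)/(150 − 5.100) = 8398 L/s.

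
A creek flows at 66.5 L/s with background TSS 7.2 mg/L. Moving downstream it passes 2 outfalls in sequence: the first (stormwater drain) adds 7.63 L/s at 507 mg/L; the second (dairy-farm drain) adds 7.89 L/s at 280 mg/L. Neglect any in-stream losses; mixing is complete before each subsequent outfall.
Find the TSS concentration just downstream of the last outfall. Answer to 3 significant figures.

Below outfall 1: Q → 74.13 L/s, C = (66.50·7.200 + 7.630·507.0)/74.13 = 58.64 mg/L.
Below outfall 2: Q → 82.02 L/s, C = (74.13·58.64 + 7.890·280.0)/82.02 = 79.94 mg/L.

79.9 mg/L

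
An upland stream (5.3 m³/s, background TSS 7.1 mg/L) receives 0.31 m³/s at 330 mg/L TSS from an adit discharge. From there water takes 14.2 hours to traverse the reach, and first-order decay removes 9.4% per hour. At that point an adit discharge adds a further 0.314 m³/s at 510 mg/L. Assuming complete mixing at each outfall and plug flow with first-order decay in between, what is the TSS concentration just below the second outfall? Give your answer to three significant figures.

Mass balance: C = (5.300·7.100 + 0.3100·330.0) / 5.610 = 139.9/5.610 = 24.94 mg/L; combined flow 5.610 m³/s.
9.4%/h lost → k = −ln(1 − 0.094) = 0.09872 h⁻¹.
Decay over the reach: 24.94·exp(−kt) = 24.94·0.2462 = 6.140 mg/L.
At the second outfall, C = (5.610·6.140 + 0.3140·510.0) / (5.610 + 0.3140) = 32.85 mg/L.

32.8 mg/L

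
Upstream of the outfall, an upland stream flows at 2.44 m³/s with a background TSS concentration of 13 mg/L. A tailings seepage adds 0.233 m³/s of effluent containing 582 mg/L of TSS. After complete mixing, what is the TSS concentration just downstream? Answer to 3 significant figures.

Flow-weighted average: C = (2.440·13.00 + 0.2330·582.0) / 2.673 = 167.3/2.673 = 62.60 mg/L.

62.6 mg/L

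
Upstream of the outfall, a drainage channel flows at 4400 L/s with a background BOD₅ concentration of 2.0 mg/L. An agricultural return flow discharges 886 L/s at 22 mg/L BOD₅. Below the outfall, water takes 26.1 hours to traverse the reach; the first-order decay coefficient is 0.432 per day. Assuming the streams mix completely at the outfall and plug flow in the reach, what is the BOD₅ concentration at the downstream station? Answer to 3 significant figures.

3.35 mg/L

Mass balance: C = (4400·2.000 + 886.0·22.00) / 5286 = 28290/5286 = 5.352 mg/L.
After decay, C = 5.352 × e^(−kt) = 5.352 × 0.6251 = 3.346 mg/L.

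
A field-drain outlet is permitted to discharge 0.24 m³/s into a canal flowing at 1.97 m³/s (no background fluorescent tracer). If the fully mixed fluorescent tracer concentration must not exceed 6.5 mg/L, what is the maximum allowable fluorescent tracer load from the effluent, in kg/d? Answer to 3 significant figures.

Mass balance at the limit: 1.970·0 + 0.2400·Cₑ = 2.210·6.5 → Cₑ = 59.85 mg/L.
Load = 0.2400 m³/s × 59.85 g/m³ × 86 400 s/d = 1241 kg/d.

1240 kg/d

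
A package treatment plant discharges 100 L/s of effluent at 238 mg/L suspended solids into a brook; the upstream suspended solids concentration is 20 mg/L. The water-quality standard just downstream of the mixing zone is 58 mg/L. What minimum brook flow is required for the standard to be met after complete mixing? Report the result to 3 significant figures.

Set C_mix = 58: (Q·20.00 + 100.0·238.0) / (Q + 100.0) = 58
→ Q = 100.0·(238.0 − 58)/(58 − 20.00) = 473.7 L/s.

474 L/s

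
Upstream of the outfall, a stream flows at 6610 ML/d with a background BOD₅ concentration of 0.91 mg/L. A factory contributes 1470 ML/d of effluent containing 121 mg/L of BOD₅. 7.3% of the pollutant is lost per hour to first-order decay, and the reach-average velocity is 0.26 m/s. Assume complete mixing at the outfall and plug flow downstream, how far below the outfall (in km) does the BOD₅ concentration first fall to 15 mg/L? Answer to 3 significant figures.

5.15 km

Flow-weighted average: C = (6610·0.9100 + 1470·121.0) / 8080 = 183900/8080 = 22.76 mg/L.
7.3%/h lost → k = −ln(1 − 0.073) = 0.07580 h⁻¹.
Set 22.76·exp(−k·t) = 15 → t = ln(22.76/15)/k = 19800 s = 5.499 h.
Distance = v·t = 0.26·19800 = 5148 m = 5.148 km.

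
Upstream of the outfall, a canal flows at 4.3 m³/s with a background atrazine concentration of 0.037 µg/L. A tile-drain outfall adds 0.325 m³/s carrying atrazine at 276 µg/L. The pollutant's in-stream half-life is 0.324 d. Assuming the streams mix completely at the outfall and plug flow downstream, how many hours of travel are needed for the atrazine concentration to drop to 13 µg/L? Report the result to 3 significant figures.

After mixing, C = (4.300·0.03700 + 0.3250·276.0) / 4.625 = 89.86/4.625 = 19.43 µg/L.
Half-life 0.324 d → k = ln 2 / 0.324 = 2.139 d⁻¹.
19.43·exp(−k·t) = 13 → t = ln(19.43/13)/k = 16230 s = 4.508 h.

4.51 h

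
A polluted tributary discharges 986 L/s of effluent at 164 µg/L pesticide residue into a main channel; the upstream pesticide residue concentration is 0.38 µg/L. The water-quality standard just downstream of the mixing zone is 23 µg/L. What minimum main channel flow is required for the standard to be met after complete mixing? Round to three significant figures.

Set C_mix = 23: (Q·0.3800 + 986.0·164.0) / (Q + 986.0) = 23
→ Q = 986.0·(164.0 − 23)/(23 − 0.3800) = 6146 L/s.

6150 L/s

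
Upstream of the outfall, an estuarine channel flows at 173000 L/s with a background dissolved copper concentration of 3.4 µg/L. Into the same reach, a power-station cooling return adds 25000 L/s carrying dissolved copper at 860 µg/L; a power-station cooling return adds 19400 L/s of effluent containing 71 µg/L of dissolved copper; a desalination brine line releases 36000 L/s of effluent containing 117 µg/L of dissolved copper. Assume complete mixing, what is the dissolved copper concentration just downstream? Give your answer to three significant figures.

Mass balance: C = (173000·3.400 + 25000·860.0 + 19400·71.00 + 36000·117.0) / 253400 = 27680000/253400 = 109.2 µg/L.

109 µg/L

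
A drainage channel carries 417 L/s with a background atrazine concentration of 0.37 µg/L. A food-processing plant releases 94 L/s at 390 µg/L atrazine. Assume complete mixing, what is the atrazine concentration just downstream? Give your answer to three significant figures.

72.0 µg/L

Flow-weighted average: C = (417.0·0.3700 + 94.00·390.0) / 511.0 = 36810/511.0 = 72.04 µg/L.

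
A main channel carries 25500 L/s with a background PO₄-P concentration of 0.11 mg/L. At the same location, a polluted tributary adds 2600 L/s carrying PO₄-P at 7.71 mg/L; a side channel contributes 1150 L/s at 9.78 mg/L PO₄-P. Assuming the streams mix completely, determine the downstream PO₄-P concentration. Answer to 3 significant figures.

1.17 mg/L

Conservation of mass: C = (25500·0.1100 + 2600·7.710 + 1150·9.780) / 29250 = 34100/29250 = 1.166 mg/L.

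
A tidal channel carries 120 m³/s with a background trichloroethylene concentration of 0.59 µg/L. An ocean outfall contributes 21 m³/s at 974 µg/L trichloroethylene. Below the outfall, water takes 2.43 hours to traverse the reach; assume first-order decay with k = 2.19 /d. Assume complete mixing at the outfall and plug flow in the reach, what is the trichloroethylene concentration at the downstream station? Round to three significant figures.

Mixed concentration C = ΣQC/ΣQ = (120.0·0.5900 + 21.00·974.0) / 141.0 = 20520/141.0 = 145.6 µg/L.
After decay, C = 145.6 × e^(−kt) = 145.6 × 0.8011 = 116.6 µg/L.

117 µg/L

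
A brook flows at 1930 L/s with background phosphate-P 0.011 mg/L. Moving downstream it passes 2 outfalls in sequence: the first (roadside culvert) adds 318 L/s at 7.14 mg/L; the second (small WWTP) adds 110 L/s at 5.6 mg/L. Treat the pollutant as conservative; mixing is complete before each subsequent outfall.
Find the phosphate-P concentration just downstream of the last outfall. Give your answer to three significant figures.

1.23 mg/L

After outfall 1: Q = 1930 + 318.0 = 2248 L/s; C = (1930·0.01100 + 318.0·7.140)/2248 = 1.019 mg/L.
After outfall 2: Q = 2248 + 110.0 = 2358 L/s; C = (2248·1.019 + 110.0·5.600)/2358 = 1.233 mg/L.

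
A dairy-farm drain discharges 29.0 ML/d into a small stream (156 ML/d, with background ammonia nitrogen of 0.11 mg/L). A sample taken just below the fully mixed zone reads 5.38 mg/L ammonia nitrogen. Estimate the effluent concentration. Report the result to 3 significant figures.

33.7 mg/L

Mass balance: 156.0·0.1100 + 29.00·Cₑ = 185.0·5.380
→ Cₑ = (185.0·5.380 − 156.0·0.1100) / 29.00 = 33.73 mg/L.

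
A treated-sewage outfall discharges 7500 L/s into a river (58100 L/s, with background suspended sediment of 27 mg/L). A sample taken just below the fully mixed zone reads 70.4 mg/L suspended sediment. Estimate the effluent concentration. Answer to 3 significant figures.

Mass balance: 58100·27.00 + 7500·Cₑ = 65600·70.40
→ Cₑ = (65600·70.40 − 58100·27.00) / 7500 = 406.6 mg/L.

407 mg/L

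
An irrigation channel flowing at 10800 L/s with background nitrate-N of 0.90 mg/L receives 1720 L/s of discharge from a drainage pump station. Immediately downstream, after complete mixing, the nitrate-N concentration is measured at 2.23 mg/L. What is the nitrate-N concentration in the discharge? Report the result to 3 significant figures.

10.6 mg/L

Mass balance: 10800·0.9000 + 1720·Cₑ = 12520·2.230
→ Cₑ = (12520·2.230 − 10800·0.9000) / 1720 = 10.58 mg/L.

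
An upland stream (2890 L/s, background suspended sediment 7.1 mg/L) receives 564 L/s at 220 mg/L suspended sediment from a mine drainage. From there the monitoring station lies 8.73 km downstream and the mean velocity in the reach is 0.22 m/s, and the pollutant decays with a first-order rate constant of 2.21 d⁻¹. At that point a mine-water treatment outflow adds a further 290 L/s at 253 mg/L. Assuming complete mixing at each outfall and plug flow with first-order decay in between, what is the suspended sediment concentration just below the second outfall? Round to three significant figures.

Mass balance: C = (2890·7.100 + 564.0·220.0) / 3454 = 144600/3454 = 41.86 mg/L; combined flow 3454 L/s.
Travel time t = 8.73·1000 / 0.22 = 39680 s = 11.02 h.
After decay, C = 41.86 × e^(−kt) = 41.86 × 0.3624 = 15.17 mg/L.
At the second outfall, C = (3454·15.17 + 290.0·253.0) / (3454 + 290.0) = 33.59 mg/L.

33.6 mg/L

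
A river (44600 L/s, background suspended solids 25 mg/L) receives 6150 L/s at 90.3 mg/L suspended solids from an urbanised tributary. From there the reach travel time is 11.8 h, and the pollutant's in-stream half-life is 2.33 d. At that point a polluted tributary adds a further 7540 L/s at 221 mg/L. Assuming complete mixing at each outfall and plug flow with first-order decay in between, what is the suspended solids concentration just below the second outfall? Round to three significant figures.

53.3 mg/L

Conservation of mass: C = (44600·25.00 + 6150·90.30) / 50750 = 1670000/50750 = 32.91 mg/L; combined flow 50750 L/s.
Half-life 2.33 d → k = ln 2 / 2.33 = 0.2975 d⁻¹.
After decay, C = 32.91 × e^(−kt) = 32.91 × 0.8639 = 28.43 mg/L.
Second outfall: C = (50750·28.43 + 7540·221.0)/58290 = 53.34 mg/L.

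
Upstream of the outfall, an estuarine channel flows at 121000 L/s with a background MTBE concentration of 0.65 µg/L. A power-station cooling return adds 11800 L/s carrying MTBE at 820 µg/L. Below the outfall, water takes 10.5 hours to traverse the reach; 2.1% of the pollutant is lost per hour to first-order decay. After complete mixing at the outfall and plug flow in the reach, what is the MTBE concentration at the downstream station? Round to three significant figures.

Mixed concentration C = ΣQC/ΣQ = (121000·0.6500 + 11800·820.0) / 132800 = 9755000/132800 = 73.45 µg/L.
2.1%/h lost → k = −ln(1 − 0.021) = 0.02122 h⁻¹.
After decay, C = 73.45 × e^(−kt) = 73.45 × 0.8002 = 58.78 µg/L.

58.8 µg/L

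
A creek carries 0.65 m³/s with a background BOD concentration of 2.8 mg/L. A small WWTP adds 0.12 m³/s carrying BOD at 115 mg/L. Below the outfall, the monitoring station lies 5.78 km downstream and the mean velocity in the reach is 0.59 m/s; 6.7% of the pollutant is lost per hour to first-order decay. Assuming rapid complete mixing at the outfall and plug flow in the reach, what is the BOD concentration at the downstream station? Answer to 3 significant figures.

Mass balance: C = (0.6500·2.800 + 0.1200·115.0) / 0.7700 = 15.62/0.7700 = 20.29 mg/L.
Travel time t = 5.78·1000 / 0.59 = 9797 s = 2.721 h.
6.7%/h lost → k = −ln(1 − 0.067) = 0.06935 h⁻¹.
First-order decay: C = 20.29·exp(−k·t) = 20.29·0.8280 = 16.80 mg/L.

16.8 mg/L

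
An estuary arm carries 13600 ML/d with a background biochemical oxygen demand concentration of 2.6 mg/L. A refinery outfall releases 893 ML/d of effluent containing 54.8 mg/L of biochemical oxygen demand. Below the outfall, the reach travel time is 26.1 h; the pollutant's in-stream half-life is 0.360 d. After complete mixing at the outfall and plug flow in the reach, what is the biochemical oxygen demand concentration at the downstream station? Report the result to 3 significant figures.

0.717 mg/L

After mixing, C = (13600·2.600 + 893.0·54.80) / 14490 = 84300/14490 = 5.816 mg/L.
Half-life 0.360 d → k = ln 2 / 0.360 = 1.925 d⁻¹.
Decay over the reach: 5.816·exp(−kt) = 5.816·0.1232 = 0.7166 mg/L.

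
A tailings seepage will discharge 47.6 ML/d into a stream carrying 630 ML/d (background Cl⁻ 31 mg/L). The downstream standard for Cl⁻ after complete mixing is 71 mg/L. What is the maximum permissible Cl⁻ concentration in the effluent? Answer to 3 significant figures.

At the limit, (Qr·Cr + Qe·Cₑ)/(Qr + Qe) = 71:
Cₑ = (677.6·71 − 630.0·31.00) / 47.60 = 600.4 mg/L.

600 mg/L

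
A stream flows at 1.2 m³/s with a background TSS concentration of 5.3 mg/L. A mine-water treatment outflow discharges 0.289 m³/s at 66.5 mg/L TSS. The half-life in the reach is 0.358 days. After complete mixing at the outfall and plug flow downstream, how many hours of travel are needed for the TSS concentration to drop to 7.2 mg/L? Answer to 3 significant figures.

Conservation of mass: C = (1.200·5.300 + 0.2890·66.50) / 1.489 = 25.58/1.489 = 17.18 mg/L.
Half-life 0.358 d → k = ln 2 / 0.358 = 1.936 d⁻¹.
17.18·exp(−k·t) = 7.2 → t = ln(17.18/7.2)/k = 38800 s = 10.78 h.

10.8 h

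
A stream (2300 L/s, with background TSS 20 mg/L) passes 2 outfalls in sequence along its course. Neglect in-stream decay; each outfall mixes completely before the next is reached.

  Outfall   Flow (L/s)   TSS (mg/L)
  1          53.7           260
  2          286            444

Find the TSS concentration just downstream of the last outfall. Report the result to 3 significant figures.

Below outfall 1: Q → 2354 L/s, C = (2300·20.00 + 53.70·260.0)/2354 = 25.48 mg/L.
Below outfall 2: Q → 2640 L/s, C = (2354·25.48 + 286.0·444.0)/2640 = 70.82 mg/L.

70.8 mg/L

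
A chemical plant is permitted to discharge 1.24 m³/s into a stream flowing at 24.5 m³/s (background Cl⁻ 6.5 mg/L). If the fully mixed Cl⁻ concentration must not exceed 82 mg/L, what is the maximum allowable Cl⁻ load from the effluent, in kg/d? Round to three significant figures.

Mass balance at the limit: 24.50·6.500 + 1.240·Cₑ = 25.74·82 → Cₑ = 1574 mg/L.
Load = 1.240 m³/s × 1574 g/m³ × 86 400 s/d = 168600 kg/d.

169000 kg/d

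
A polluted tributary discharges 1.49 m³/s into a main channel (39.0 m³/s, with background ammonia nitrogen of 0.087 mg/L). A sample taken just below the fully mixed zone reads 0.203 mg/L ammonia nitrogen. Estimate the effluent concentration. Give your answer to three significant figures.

3.24 mg/L

Mass balance: 39.00·0.08700 + 1.490·Cₑ = 40.49·0.2030
→ Cₑ = (40.49·0.2030 − 39.00·0.08700) / 1.490 = 3.239 mg/L.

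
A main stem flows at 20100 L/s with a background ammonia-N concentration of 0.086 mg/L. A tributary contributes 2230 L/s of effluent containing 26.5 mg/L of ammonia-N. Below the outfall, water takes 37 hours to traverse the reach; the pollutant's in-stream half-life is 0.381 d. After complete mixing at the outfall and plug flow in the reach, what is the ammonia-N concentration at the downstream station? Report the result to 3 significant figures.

After mixing, C = (20100·0.08600 + 2230·26.50) / 22330 = 60820/22330 = 2.724 mg/L.
Half-life 0.381 d → k = ln 2 / 0.381 = 1.819 d⁻¹.
Applying C = C₀e^(−kt): 2.724 × 0.06052 = 0.1649 mg/L.

0.165 mg/L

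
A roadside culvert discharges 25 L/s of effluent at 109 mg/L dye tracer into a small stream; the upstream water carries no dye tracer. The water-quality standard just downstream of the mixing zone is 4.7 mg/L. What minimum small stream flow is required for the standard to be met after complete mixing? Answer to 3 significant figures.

555 L/s

Set C_mix = 4.7: (Q·0 + 25.00·109.0) / (Q + 25.00) = 4.7
→ Q = 25.00·(109.0 − 4.7)/(4.7 − 0) = 554.8 L/s.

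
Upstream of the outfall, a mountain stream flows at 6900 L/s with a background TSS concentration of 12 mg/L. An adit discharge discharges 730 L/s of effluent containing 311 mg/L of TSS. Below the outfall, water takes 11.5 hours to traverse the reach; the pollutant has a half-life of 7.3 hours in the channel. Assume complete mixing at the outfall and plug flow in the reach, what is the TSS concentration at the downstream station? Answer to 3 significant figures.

13.6 mg/L

Mass balance: C = (6900·12.00 + 730.0·311.0) / 7630 = 309800/7630 = 40.61 mg/L.
Half-life 7.3 h → k = ln 2 / 7.3 = 0.09495 h⁻¹ = 2.279 d⁻¹.
After decay, C = 40.61 × e^(−kt) = 40.61 × 0.3356 = 13.63 mg/L.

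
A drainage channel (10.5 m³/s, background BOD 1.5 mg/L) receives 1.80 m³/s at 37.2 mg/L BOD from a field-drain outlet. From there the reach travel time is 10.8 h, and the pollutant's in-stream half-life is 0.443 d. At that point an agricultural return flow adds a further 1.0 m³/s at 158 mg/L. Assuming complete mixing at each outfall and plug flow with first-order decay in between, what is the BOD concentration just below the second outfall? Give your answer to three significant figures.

15.0 mg/L

Mixed concentration C = ΣQC/ΣQ = (10.50·1.500 + 1.800·37.20) / 12.30 = 82.71/12.30 = 6.724 mg/L; combined flow 12.30 m³/s.
Half-life 0.443 d → k = ln 2 / 0.443 = 1.565 d⁻¹.
First-order decay: C = 6.724·exp(−k·t) = 6.724·0.4946 = 3.326 mg/L.
At the second outfall, C = (12.30·3.326 + 1.000·158.0) / (12.30 + 1.000) = 14.96 mg/L.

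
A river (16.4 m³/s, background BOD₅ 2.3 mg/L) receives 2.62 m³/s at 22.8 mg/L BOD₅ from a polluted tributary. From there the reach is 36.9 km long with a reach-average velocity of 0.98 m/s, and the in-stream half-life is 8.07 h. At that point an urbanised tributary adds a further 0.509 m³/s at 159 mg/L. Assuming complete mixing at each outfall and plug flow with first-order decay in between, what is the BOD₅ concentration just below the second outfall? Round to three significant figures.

After mixing, C = (16.40·2.300 + 2.620·22.80) / 19.02 = 97.46/19.02 = 5.124 mg/L; combined flow 19.02 m³/s.
Travel time t = 36.9·1000 / 0.98 = 37650 s = 10.46 h.
Half-life 8.07 h → k = ln 2 / 8.07 = 0.08589 h⁻¹ = 2.061 d⁻¹.
After decay, C = 5.124 × e^(−kt) = 5.124 × 0.4072 = 2.087 mg/L.
Second outfall: C = (19.02·2.087 + 0.5090·159.0)/19.53 = 6.176 mg/L.

6.18 mg/L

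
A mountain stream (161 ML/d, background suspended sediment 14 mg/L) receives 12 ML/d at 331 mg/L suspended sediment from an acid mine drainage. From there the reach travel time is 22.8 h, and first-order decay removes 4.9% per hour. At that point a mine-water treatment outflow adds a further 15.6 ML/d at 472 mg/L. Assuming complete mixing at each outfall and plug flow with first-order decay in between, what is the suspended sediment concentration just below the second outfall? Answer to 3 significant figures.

49.5 mg/L

Mass balance: C = (161.0·14.00 + 12.00·331.0) / 173.0 = 6226/173.0 = 35.99 mg/L; combined flow 173.0 ML/d.
4.9%/h lost → k = −ln(1 − 0.049) = 0.05024 h⁻¹.
Decay over the reach: 35.99·exp(−kt) = 35.99·0.3181 = 11.45 mg/L.
At the second outfall, C = (173.0·11.45 + 15.60·472.0) / (173.0 + 15.60) = 49.54 mg/L.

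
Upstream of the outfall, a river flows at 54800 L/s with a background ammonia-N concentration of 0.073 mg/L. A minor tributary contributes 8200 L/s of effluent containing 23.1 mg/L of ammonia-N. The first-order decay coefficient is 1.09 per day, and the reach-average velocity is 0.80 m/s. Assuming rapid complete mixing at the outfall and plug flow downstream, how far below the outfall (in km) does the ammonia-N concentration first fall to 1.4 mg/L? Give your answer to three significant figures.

After mixing, C = (54800·0.07300 + 8200·23.10) / 63000 = 193400/63000 = 3.070 mg/L.
Set 3.070·exp(−k·t) = 1.4 → t = ln(3.070/1.4)/k = 62240 s = 17.29 h.
Distance = v·t = 0.80·62240 = 49800 m = 49.80 km.

49.8 km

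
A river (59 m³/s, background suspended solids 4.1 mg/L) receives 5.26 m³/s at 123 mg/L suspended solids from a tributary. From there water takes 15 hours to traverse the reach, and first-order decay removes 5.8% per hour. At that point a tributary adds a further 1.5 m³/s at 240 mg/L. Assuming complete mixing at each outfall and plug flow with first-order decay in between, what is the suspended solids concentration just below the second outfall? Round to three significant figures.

11.0 mg/L

Flow-weighted average: C = (59.00·4.100 + 5.260·123.0) / 64.26 = 888.9/64.26 = 13.83 mg/L; combined flow 64.26 m³/s.
5.8%/h lost → k = −ln(1 − 0.058) = 0.05975 h⁻¹.
Applying C = C₀e^(−kt): 13.83 × 0.4081 = 5.645 mg/L.
Second outfall: C = (64.26·5.645 + 1.500·240.0)/65.76 = 10.99 mg/L.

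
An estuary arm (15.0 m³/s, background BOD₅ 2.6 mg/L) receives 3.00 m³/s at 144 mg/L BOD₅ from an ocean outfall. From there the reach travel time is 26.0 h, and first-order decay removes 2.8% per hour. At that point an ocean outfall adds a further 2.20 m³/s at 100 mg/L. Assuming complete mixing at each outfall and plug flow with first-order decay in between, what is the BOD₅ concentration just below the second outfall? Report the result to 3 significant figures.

Flow-weighted average: C = (15.00·2.600 + 3.000·144.0) / 18.00 = 471.0/18.00 = 26.17 mg/L; combined flow 18.00 m³/s.
2.8%/h lost → k = −ln(1 − 0.028) = 0.02840 h⁻¹.
First-order decay: C = 26.17·exp(−k·t) = 26.17·0.4779 = 12.50 mg/L.
Second outfall: C = (18.00·12.50 + 2.200·100.0)/20.20 = 22.03 mg/L.

22.0 mg/L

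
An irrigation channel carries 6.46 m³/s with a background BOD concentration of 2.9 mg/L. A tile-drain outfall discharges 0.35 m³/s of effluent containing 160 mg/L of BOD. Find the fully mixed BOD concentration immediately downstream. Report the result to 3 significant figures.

11.0 mg/L

Flow-weighted average: C = (6.460·2.900 + 0.3500·160.0) / 6.810 = 74.73/6.810 = 10.97 mg/L.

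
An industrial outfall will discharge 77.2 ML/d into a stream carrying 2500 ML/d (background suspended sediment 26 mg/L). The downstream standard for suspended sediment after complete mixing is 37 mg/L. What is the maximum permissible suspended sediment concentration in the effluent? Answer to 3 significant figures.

393 mg/L

At the limit, (Qr·Cr + Qe·Cₑ)/(Qr + Qe) = 37:
Cₑ = (2577·37 − 2500·26.00) / 77.20 = 393.2 mg/L.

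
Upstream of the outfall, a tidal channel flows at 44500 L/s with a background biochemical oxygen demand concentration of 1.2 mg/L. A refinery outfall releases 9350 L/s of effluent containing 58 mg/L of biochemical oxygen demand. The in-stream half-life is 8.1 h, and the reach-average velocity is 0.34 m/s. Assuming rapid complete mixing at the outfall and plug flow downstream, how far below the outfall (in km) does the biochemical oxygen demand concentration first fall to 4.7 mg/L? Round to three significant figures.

12.2 km

Conservation of mass: C = (44500·1.200 + 9350·58.00) / 53850 = 595700/53850 = 11.06 mg/L.
Half-life 8.1 h → k = ln 2 / 8.1 = 0.08557 h⁻¹ = 2.054 d⁻¹.
Set 11.06·exp(−k·t) = 4.7 → t = ln(11.06/4.7)/k = 36010 s = 10.00 h.
Distance = v·t = 0.34·36010 = 12240 m = 12.24 km.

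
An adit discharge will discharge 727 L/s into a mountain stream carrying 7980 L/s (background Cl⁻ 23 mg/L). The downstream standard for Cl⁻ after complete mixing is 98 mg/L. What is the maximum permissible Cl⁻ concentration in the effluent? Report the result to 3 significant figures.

At the limit, (Qr·Cr + Qe·Cₑ)/(Qr + Qe) = 98:
Cₑ = (8707·98 − 7980·23.00) / 727.0 = 921.2 mg/L.

921 mg/L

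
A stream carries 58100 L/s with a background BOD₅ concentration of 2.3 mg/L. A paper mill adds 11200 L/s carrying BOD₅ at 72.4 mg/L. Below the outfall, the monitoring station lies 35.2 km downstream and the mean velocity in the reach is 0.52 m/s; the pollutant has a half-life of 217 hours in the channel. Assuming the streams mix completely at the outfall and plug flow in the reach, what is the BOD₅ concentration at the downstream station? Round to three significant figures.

12.8 mg/L

Mass balance: C = (58100·2.300 + 11200·72.40) / 69300 = 944500/69300 = 13.63 mg/L.
Travel time t = 35.2·1000 / 0.52 = 67690 s = 18.80 h.
Half-life 217 h → k = ln 2 / 217 = 0.003194 h⁻¹ = 0.07666 d⁻¹.
First-order decay: C = 13.63·exp(−k·t) = 13.63·0.9417 = 12.83 mg/L.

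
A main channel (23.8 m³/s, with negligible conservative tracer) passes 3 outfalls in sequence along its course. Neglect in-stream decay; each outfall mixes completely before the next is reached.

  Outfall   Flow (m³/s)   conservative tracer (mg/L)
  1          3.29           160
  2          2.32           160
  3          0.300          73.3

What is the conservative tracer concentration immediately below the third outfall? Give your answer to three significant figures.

After outfall 1: Q = 23.80 + 3.290 = 27.09 m³/s; C = (23.80·0 + 3.290·160.0)/27.09 = 19.43 mg/L.
After outfall 2: Q = 27.09 + 2.320 = 29.41 m³/s; C = (27.09·19.43 + 2.320·160.0)/29.41 = 30.52 mg/L.
After outfall 3: Q = 29.41 + 0.3000 = 29.71 m³/s; C = (29.41·30.52 + 0.3000·73.30)/29.71 = 30.95 mg/L.

31.0 mg/L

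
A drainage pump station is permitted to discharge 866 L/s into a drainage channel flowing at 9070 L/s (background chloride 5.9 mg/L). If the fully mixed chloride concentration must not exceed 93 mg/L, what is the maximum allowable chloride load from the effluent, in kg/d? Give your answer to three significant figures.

75200 kg/d

Mass balance at the limit: 9070·5.900 + 866.0·Cₑ = 9936·93 → Cₑ = 1005 mg/L.
866.0 L/s = 0.8660 m³/s. Load = 0.8660 m³/s × 1005 g/m³ × 86 400 s/d = 75210 kg/d.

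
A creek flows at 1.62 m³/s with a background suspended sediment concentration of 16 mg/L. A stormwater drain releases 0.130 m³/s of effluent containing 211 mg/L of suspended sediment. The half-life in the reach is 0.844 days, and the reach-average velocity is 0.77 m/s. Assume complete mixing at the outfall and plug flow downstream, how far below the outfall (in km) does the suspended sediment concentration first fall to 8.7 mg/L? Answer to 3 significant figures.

Flow-weighted average: C = (1.620·16.00 + 0.1300·211.0) / 1.750 = 53.35/1.750 = 30.49 mg/L.
Half-life 0.844 d → k = ln 2 / 0.844 = 0.8213 d⁻¹.
Set 30.49·exp(−k·t) = 8.7 → t = ln(30.49/8.7)/k = 131900 s = 36.64 h.
Distance = v·t = 0.77·131900 = 101600 m = 101.6 km.

102 km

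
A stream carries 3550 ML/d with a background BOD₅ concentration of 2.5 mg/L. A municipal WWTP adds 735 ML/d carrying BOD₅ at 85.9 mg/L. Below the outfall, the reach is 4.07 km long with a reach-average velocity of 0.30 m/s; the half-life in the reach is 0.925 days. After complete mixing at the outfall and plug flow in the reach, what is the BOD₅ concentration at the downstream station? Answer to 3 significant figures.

Mass balance: C = (3550·2.500 + 735.0·85.90) / 4285 = 72010/4285 = 16.81 mg/L.
Travel time t = 4.07·1000 / 0.30 = 13570 s = 3.769 h.
Half-life 0.925 d → k = ln 2 / 0.925 = 0.7493 d⁻¹.
Decay over the reach: 16.81·exp(−kt) = 16.81·0.8890 = 14.94 mg/L.

14.9 mg/L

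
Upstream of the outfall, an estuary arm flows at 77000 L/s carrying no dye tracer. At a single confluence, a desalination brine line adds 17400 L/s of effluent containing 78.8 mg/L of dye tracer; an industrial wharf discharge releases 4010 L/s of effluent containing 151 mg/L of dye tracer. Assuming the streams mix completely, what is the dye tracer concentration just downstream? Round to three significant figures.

Mixed concentration C = ΣQC/ΣQ = (77000·0 + 17400·78.80 + 4010·151.0) / 98410 = 1977000/98410 = 20.09 mg/L.

20.1 mg/L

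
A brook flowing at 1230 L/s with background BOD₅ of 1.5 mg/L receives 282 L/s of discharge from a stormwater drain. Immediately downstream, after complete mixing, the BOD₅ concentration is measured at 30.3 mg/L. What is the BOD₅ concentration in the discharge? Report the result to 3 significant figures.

Mass balance: 1230·1.500 + 282.0·Cₑ = 1512·30.30
→ Cₑ = (1512·30.30 − 1230·1.500) / 282.0 = 155.9 mg/L.

156 mg/L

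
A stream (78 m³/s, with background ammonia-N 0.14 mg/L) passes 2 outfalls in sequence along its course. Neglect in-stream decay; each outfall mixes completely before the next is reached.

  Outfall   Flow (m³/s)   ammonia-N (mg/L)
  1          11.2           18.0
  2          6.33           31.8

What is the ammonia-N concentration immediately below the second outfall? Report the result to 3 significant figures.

4.33 mg/L

Outfall 1: combined Q = 89.20 m³/s; C = (78.00·0.1400 + 11.20·18.00)/89.20 = 2.383 mg/L.
Outfall 2: combined Q = 95.53 m³/s; C = (89.20·2.383 + 6.330·31.80)/95.53 = 4.332 mg/L.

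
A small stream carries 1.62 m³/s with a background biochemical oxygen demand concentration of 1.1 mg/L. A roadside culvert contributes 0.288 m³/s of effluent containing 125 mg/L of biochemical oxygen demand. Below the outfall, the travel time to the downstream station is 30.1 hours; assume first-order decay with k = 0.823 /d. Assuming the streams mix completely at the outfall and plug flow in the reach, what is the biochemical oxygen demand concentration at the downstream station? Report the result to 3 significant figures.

7.05 mg/L

Mass balance: C = (1.620·1.100 + 0.2880·125.0) / 1.908 = 37.78/1.908 = 19.80 mg/L.
First-order decay: C = 19.80·exp(−k·t) = 19.80·0.3562 = 7.054 mg/L.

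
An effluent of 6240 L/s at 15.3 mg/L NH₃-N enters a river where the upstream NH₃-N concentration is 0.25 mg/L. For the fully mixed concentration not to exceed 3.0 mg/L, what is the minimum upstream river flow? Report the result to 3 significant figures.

27900 L/s

Set C_mix = 3.0: (Q·0.2500 + 6240·15.30) / (Q + 6240) = 3.0
→ Q = 6240·(15.30 − 3.0)/(3.0 − 0.2500) = 27910 L/s.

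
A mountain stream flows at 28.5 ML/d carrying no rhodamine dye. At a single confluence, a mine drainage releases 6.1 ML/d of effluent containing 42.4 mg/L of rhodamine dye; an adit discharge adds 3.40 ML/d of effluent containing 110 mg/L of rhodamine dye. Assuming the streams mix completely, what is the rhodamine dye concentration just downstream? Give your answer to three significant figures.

16.6 mg/L

Flow-weighted average: C = (28.50·0 + 6.100·42.40 + 3.400·110.0) / 38.00 = 632.6/38.00 = 16.65 mg/L.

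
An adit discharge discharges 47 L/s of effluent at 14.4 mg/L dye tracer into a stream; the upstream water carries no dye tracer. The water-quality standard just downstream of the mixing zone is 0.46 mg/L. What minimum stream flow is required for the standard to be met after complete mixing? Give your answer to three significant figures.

Set C_mix = 0.46: (Q·0 + 47.00·14.40) / (Q + 47.00) = 0.46
→ Q = 47.00·(14.40 − 0.46)/(0.46 − 0) = 1424 L/s.

1420 L/s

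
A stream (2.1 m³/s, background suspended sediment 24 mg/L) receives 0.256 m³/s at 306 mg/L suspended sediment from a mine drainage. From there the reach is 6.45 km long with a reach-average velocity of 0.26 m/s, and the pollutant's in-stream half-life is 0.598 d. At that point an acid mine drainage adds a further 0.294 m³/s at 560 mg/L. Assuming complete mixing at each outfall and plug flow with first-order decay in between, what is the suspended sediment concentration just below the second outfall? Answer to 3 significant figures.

Mixed concentration C = ΣQC/ΣQ = (2.100·24.00 + 0.2560·306.0) / 2.356 = 128.7/2.356 = 54.64 mg/L; combined flow 2.356 m³/s.
Travel time t = 6.45·1000 / 0.26 = 24810 s = 6.891 h.
Half-life 0.598 d → k = ln 2 / 0.598 = 1.159 d⁻¹.
After decay, C = 54.64 × e^(−kt) = 54.64 × 0.7169 = 39.17 mg/L.
Second outfall: C = (2.356·39.17 + 0.2940·560.0)/2.650 = 96.96 mg/L.

97.0 mg/L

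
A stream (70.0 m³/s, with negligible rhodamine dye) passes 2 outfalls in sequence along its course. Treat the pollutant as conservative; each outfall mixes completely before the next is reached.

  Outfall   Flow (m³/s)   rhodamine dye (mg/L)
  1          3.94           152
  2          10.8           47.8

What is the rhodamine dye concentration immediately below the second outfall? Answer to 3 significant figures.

Below outfall 1: Q → 73.94 m³/s, C = (70.00·0 + 3.940·152.0)/73.94 = 8.100 mg/L.
Below outfall 2: Q → 84.74 m³/s, C = (73.94·8.100 + 10.80·47.80)/84.74 = 13.16 mg/L.

13.2 mg/L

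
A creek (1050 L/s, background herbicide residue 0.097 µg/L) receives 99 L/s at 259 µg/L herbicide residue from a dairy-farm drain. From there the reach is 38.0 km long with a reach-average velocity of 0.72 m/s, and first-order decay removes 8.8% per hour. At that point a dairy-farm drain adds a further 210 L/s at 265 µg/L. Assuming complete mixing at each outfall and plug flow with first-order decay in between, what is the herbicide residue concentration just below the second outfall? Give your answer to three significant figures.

45.9 µg/L

Conservation of mass: C = (1050·0.09700 + 99.00·259.0) / 1149 = 25740/1149 = 22.40 µg/L; combined flow 1149 L/s.
Travel time t = 38.0·1000 / 0.72 = 52780 s = 14.66 h.
8.8%/h lost → k = −ln(1 − 0.088) = 0.09212 h⁻¹.
Decay over the reach: 22.40·exp(−kt) = 22.40·0.2591 = 5.806 µg/L.
At the second outfall, C = (1149·5.806 + 210.0·265.0) / (1149 + 210.0) = 45.86 µg/L.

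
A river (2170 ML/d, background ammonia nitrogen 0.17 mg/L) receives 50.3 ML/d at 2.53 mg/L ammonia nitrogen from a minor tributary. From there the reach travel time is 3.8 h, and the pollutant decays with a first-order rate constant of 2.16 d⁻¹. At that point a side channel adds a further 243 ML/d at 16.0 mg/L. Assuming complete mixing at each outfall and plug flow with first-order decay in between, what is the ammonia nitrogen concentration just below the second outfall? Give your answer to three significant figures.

1.72 mg/L

After mixing, C = (2170·0.1700 + 50.30·2.530) / 2220 = 496.2/2220 = 0.2235 mg/L; combined flow 2220 ML/d.
After decay, C = 0.2235 × e^(−kt) = 0.2235 × 0.7103 = 0.1587 mg/L.
At the second outfall, C = (2220·0.1587 + 243.0·16.00) / (2220 + 243.0) = 1.721 mg/L.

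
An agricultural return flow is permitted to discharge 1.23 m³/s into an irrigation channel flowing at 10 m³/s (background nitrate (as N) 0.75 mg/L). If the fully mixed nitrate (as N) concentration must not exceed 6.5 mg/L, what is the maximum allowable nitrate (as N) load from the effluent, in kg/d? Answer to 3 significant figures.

Mass balance at the limit: 10.00·0.7500 + 1.230·Cₑ = 11.23·6.5 → Cₑ = 53.25 mg/L.
Load = 1.230 m³/s × 53.25 g/m³ × 86 400 s/d = 5659 kg/d.

5660 kg/d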